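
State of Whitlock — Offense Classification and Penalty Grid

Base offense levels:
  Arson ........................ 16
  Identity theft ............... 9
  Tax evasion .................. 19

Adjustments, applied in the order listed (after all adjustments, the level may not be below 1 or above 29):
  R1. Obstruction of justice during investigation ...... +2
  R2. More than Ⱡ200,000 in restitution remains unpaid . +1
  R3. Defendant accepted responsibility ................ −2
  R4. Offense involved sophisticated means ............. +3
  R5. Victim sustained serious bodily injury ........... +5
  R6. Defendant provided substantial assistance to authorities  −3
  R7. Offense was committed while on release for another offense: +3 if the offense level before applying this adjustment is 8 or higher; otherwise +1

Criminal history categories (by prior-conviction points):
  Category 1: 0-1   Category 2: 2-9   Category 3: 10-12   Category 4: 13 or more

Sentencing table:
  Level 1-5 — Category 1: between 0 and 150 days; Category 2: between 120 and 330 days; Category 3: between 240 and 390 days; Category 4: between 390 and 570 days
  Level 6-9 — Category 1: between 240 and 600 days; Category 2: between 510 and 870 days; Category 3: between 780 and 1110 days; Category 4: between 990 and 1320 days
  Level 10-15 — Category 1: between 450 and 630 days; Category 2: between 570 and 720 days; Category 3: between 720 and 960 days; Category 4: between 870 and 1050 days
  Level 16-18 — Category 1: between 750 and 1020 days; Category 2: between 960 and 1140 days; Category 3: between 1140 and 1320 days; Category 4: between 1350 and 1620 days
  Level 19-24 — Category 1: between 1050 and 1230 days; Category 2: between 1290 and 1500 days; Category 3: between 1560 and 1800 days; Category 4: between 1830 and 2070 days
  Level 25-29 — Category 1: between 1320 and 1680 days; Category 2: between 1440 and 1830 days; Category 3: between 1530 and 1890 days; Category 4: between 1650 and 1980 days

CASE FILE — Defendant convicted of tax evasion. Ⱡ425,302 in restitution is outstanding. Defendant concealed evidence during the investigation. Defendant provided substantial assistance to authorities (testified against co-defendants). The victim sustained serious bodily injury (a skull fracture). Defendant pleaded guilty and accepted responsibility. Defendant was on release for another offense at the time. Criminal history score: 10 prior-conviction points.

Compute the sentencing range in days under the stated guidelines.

Base offense level for tax evasion: 19.
R1 applies: 19 + 2 = 21.
R2 applies: 21 + 1 = 22.
R3 applies: 22 − 2 = 20.
R5 applies: 20 + 5 = 25.
R6 applies: 25 − 3 = 22.
R7 applies (level before this adjustment is 22 ≥ 8, so +3): 22 + 3 = 25.
Final offense level: 25.
Criminal history: 10 prior points → Category 3 (10-12).
Level 25 falls in the 25-29 band.
Grid: Level 25-29 × Category 3 = 1530-1890 days.

1530-1890 days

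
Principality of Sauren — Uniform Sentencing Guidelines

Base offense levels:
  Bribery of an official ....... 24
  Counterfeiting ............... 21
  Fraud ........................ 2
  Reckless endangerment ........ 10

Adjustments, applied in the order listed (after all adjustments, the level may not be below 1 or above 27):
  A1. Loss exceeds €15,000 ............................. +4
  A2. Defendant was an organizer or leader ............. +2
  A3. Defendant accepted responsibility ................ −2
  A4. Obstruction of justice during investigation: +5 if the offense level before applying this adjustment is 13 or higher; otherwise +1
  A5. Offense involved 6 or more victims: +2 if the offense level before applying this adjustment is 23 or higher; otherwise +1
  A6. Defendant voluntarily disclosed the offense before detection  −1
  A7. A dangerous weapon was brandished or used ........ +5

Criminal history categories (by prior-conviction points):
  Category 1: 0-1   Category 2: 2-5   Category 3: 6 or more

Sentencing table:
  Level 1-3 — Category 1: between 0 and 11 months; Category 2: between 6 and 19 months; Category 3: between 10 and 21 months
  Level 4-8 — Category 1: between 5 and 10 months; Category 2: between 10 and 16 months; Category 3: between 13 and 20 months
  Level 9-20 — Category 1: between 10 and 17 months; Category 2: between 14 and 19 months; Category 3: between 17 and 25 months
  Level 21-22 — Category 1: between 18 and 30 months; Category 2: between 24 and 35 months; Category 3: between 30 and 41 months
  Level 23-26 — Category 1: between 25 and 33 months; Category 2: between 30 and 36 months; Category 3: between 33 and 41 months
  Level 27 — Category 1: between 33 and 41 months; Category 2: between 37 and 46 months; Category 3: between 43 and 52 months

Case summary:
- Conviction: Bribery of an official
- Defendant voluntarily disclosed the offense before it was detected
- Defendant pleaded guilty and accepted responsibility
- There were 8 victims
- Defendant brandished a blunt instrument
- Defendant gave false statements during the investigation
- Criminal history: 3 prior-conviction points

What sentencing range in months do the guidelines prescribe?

Base offense level for bribery of an official: 24.
A2 does not apply.
A3 applies: 24 − 2 = 22.
A4 applies (level before this adjustment is 22 ≥ 13, so +5): 22 + 5 = 27.
A5 applies (level before this adjustment is 27 ≥ 23, so +2): 27 + 2 = 29.
A6 applies: 29 − 1 = 28.
A7 applies: 28 + 5 = 33.
Level 33 exceeds the maximum of 27; capped at 27.
Final offense level: 27.
Criminal history: 3 prior points → Category 2 (2-5).
Level 27 falls in the 27 band.
Grid: Level 27 × Category 2 = 37-46 months.

37-46 months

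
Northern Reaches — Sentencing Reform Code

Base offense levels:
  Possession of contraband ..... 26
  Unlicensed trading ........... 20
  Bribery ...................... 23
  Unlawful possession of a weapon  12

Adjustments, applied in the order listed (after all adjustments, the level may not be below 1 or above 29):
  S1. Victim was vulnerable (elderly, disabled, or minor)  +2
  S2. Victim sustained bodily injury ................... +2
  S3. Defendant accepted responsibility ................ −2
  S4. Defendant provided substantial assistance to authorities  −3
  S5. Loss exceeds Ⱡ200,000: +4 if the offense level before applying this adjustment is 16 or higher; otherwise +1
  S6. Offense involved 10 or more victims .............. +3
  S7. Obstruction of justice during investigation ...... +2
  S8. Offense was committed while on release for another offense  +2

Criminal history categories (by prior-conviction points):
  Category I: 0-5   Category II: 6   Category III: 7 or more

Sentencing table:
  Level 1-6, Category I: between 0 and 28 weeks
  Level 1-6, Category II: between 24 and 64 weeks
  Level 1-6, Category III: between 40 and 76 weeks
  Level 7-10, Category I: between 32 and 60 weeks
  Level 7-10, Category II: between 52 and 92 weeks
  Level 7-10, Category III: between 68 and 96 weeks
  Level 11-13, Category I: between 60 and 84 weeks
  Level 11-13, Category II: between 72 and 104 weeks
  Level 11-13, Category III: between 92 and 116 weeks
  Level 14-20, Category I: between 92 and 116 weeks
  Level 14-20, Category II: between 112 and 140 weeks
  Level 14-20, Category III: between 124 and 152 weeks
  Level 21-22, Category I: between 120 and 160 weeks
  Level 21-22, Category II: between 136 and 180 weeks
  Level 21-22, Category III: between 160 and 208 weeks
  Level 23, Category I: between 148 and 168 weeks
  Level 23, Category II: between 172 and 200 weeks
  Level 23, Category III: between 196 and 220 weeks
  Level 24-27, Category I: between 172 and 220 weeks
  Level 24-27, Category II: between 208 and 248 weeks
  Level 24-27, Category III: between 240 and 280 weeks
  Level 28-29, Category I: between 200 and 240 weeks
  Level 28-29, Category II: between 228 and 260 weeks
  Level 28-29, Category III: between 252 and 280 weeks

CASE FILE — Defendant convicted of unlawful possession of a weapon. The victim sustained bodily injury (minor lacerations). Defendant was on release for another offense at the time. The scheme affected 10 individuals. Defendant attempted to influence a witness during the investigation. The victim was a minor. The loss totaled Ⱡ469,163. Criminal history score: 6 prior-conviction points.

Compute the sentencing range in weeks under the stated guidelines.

Base offense level for unlawful possession of a weapon: 12.
S1 applies: 12 + 2 = 14.
S2 applies: 14 + 2 = 16.
S3 does not apply.
S4 does not apply.
S5 applies (level before this adjustment is 16 ≥ 16, so +4): 16 + 4 = 20.
S6 applies: 20 + 3 = 23.
S7 applies: 23 + 2 = 25.
S8 applies: 25 + 2 = 27.
Final offense level: 27.
Criminal history: 6 prior points → Category II (6).
Level 27 falls in the 24-27 band.
Grid: Level 24-27 × Category II = 208-248 weeks.

208-248 weeks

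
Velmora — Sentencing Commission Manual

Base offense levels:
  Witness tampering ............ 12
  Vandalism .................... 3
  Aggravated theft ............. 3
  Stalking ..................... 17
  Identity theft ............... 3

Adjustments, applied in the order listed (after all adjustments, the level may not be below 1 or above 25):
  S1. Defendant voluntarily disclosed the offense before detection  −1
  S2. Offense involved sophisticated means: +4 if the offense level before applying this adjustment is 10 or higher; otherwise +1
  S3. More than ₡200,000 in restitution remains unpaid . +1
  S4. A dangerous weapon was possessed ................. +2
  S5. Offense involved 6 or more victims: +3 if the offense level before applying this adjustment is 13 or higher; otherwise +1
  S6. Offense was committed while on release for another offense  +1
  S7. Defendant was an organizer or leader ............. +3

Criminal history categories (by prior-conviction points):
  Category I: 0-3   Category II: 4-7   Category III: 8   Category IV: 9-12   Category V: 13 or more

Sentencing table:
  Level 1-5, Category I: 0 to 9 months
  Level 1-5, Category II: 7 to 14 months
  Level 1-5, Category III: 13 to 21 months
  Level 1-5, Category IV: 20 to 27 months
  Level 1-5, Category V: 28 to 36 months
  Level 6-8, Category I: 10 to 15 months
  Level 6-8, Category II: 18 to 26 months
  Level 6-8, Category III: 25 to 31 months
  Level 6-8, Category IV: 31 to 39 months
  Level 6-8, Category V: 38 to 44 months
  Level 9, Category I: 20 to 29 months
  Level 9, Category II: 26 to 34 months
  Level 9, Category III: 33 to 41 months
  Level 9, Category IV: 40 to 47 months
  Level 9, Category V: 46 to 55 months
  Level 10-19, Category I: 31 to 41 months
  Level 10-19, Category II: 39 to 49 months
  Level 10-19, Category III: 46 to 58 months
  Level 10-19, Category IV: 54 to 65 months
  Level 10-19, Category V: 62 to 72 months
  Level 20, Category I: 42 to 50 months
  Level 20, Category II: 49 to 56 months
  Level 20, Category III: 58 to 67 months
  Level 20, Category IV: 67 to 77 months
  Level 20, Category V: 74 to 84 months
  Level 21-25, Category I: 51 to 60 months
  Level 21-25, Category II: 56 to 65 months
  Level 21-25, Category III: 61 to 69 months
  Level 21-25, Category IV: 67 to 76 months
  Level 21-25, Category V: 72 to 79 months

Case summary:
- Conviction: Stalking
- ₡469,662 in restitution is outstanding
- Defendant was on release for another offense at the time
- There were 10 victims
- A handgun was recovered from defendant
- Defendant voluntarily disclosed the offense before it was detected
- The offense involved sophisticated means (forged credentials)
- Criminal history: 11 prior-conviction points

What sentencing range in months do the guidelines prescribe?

67-76 months

Base offense level for stalking: 17.
S1 applies: 17 − 1 = 16.
S2 applies (level before this adjustment is 16 ≥ 10, so +4): 16 + 4 = 20.
S3 applies: 20 + 1 = 21.
S4 applies: 21 + 2 = 23.
S5 applies (level before this adjustment is 23 ≥ 13, so +3): 23 + 3 = 26.
S6 applies: 26 + 1 = 27.
S7 does not apply.
Level 27 exceeds the maximum of 25; capped at 25.
Final offense level: 25.
Criminal history: 11 prior points → Category IV (9-12).
Level 25 falls in the 21-25 band.
Grid: Level 21-25 × Category IV = 67-76 months.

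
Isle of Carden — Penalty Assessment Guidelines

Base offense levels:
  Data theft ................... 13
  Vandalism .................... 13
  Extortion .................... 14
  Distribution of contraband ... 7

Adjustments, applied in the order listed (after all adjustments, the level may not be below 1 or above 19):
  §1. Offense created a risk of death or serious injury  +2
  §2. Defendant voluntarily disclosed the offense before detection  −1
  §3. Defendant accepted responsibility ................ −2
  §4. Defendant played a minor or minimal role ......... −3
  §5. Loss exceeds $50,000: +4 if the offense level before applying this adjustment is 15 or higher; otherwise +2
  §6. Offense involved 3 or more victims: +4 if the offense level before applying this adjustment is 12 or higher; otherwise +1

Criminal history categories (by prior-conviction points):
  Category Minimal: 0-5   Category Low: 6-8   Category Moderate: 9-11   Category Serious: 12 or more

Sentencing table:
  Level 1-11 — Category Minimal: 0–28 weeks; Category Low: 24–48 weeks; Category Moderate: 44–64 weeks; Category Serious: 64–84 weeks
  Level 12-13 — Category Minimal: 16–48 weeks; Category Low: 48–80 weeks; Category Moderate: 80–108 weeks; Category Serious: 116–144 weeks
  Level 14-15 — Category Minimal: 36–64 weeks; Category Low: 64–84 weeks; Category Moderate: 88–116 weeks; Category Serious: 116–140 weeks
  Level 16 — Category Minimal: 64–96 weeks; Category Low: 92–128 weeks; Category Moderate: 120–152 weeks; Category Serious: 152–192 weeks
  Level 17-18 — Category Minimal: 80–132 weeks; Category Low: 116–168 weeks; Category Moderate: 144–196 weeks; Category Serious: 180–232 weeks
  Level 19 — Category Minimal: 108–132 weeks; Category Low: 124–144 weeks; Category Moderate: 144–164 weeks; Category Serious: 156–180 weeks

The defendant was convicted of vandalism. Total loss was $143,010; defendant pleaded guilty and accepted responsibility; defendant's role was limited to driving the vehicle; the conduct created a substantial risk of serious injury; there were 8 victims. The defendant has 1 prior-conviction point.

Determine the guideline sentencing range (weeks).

Base offense level for vandalism: 13.
§1 applies: 13 + 2 = 15.
§3 applies: 15 − 2 = 13.
§4 applies: 13 − 3 = 10.
§5 applies (level before this adjustment is 10 < 15, so +2): 10 + 2 = 12.
§6 applies (level before this adjustment is 12 ≥ 12, so +4): 12 + 4 = 16.
Final offense level: 16.
Criminal history: 1 prior point → Category Minimal (0-5).
Level 16 falls in the 16 band.
Grid: Level 16 × Category Minimal = 64-96 weeks.

64-96 weeks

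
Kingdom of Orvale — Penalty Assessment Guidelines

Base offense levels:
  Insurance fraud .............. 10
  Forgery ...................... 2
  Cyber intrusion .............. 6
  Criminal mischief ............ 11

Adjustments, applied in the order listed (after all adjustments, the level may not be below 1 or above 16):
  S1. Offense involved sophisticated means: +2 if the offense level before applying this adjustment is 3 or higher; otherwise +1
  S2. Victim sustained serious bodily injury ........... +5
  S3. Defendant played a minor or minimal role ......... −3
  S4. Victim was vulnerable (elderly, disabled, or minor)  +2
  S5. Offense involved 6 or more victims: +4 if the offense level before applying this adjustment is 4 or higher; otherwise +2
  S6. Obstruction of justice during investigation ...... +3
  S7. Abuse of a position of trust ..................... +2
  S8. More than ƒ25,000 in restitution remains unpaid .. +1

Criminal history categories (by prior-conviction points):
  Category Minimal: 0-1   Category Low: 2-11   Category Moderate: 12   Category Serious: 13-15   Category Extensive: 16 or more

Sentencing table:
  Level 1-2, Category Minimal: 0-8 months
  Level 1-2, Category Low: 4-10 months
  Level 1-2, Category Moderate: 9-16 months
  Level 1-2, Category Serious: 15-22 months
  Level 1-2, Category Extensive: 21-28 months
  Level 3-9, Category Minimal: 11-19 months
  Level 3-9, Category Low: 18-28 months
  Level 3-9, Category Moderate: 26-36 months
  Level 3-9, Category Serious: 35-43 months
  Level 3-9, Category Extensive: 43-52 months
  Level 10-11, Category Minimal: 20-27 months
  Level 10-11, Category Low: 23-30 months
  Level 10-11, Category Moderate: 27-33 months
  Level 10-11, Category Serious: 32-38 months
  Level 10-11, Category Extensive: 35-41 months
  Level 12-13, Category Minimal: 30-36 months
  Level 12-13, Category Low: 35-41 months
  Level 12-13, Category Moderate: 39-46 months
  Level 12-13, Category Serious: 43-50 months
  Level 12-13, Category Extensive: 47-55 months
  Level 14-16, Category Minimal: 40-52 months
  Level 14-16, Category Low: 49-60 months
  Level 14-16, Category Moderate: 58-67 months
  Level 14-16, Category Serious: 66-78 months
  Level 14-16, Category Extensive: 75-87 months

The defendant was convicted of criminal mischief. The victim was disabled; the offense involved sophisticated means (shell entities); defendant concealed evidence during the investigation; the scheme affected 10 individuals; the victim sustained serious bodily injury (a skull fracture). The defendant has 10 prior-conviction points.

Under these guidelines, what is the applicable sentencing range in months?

Base offense level for criminal mischief: 11.
S1 applies (level before this adjustment is 11 ≥ 3, so +2): 11 + 2 = 13.
S2 applies: 13 + 5 = 18.
S4 applies: 18 + 2 = 20.
S5 applies (level before this adjustment is 20 ≥ 4, so +4): 20 + 4 = 24.
S6 applies: 24 + 3 = 27.
S7 does not apply.
S8 does not apply.
Level 27 exceeds the maximum of 16; capped at 16.
Final offense level: 16.
Criminal history: 10 prior points → Category Low (2-11).
Level 16 falls in the 14-16 band.
Grid: Level 14-16 × Category Low = 49-60 months.

49-60 months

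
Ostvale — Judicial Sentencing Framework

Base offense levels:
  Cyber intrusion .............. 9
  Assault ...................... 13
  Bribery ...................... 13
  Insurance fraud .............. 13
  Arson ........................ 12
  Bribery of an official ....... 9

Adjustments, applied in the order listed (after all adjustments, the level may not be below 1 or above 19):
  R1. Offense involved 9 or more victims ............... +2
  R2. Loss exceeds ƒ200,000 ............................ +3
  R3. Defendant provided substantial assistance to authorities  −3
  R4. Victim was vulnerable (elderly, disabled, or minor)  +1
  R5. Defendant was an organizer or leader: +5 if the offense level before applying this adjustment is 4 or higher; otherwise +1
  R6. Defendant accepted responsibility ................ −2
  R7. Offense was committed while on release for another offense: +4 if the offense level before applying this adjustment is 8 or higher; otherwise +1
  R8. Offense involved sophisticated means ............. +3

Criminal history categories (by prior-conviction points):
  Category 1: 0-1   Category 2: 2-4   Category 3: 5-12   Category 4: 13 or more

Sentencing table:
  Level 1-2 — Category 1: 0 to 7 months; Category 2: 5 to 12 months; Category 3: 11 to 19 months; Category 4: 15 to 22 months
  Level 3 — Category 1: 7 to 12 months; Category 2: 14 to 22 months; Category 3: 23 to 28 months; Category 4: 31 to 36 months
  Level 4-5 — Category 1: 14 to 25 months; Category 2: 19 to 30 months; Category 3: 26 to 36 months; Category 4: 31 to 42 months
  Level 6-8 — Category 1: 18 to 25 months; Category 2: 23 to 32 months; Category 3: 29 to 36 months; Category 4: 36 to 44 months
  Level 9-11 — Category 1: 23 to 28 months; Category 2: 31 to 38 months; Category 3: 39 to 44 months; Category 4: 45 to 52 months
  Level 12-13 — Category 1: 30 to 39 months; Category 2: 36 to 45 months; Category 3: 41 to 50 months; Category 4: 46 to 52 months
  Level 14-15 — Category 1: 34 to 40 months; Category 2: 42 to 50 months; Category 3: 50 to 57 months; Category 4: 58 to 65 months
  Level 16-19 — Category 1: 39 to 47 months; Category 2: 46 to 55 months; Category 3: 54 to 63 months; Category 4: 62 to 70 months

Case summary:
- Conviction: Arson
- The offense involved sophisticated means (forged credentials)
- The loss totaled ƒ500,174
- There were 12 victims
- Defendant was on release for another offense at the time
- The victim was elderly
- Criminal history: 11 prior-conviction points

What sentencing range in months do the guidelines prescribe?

Base offense level for arson: 12.
R1 applies: 12 + 2 = 14.
R2 applies: 14 + 3 = 17.
R3 does not apply.
R4 applies: 17 + 1 = 18.
R6 does not apply.
R7 applies (level before this adjustment is 18 ≥ 8, so +4): 18 + 4 = 22.
R8 applies: 22 + 3 = 25.
Level 25 exceeds the maximum of 19; capped at 19.
Final offense level: 19.
Criminal history: 11 prior points → Category 3 (5-12).
Level 19 falls in the 16-19 band.
Grid: Level 16-19 × Category 3 = 54-63 months.

54-63 months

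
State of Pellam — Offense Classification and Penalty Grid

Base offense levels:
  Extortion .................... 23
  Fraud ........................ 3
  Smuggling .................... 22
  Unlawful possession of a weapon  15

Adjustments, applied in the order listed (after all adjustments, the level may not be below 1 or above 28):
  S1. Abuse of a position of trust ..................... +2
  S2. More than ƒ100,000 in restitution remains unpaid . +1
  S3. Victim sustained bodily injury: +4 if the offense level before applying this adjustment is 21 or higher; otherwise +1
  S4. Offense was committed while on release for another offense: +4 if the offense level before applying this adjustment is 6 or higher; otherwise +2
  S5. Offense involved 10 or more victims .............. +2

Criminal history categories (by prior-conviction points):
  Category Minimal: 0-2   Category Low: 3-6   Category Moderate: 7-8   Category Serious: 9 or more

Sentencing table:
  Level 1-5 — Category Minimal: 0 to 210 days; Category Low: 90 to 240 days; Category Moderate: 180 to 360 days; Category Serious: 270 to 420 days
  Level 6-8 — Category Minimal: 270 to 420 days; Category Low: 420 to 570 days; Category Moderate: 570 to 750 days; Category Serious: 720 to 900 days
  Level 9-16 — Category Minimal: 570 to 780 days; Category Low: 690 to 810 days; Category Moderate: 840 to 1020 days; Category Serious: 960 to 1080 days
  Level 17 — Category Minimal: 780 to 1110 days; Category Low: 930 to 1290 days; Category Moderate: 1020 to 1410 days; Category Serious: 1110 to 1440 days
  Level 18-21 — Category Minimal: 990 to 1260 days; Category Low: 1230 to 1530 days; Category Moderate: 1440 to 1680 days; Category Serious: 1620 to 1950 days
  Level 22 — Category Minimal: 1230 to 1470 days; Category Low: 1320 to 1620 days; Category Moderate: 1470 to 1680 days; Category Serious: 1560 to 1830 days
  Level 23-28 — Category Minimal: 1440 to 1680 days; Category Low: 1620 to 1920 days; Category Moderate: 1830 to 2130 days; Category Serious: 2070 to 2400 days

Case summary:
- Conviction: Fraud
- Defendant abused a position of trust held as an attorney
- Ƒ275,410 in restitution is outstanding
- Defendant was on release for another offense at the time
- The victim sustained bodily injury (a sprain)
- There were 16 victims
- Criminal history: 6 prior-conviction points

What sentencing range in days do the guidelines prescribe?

Base offense level for fraud: 3.
S1 applies: 3 + 2 = 5.
S2 applies: 5 + 1 = 6.
S3 applies (level before this adjustment is 6 < 21, so +1): 6 + 1 = 7.
S4 applies (level before this adjustment is 7 ≥ 6, so +4): 7 + 4 = 11.
S5 applies: 11 + 2 = 13.
Final offense level: 13.
Criminal history: 6 prior points → Category Low (3-6).
Level 13 falls in the 9-16 band.
Grid: Level 9-16 × Category Low = 690-810 days.

690-810 days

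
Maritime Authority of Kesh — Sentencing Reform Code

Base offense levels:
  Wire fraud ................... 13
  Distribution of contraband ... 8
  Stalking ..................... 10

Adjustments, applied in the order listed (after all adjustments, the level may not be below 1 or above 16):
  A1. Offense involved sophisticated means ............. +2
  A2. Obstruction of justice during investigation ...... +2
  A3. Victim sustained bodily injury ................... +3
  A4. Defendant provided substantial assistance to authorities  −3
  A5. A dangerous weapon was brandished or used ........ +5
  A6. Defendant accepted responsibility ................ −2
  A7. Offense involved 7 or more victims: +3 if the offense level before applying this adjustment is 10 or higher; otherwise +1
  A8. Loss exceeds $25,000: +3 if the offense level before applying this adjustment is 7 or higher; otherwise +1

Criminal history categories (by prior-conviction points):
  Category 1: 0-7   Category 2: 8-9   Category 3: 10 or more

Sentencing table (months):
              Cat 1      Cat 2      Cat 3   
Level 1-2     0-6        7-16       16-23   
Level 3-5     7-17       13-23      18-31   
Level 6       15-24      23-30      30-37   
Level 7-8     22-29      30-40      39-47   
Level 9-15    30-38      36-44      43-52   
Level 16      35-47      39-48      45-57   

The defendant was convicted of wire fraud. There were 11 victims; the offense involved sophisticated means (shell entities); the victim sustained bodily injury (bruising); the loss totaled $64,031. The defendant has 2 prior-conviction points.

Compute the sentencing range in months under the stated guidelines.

Base offense level for wire fraud: 13.
A1 applies: 13 + 2 = 15.
A2 does not apply.
A3 applies: 15 + 3 = 18.
A5 does not apply.
A7 applies (level before this adjustment is 18 ≥ 10, so +3): 18 + 3 = 21.
A8 applies (level before this adjustment is 21 ≥ 7, so +3): 21 + 3 = 24.
Level 24 exceeds the maximum of 16; capped at 16.
Final offense level: 16.
Criminal history: 2 prior points → Category 1 (0-7).
Level 16 falls in the 16 band.
Grid: Level 16 × Category 1 = 35-47 months.

35-47 months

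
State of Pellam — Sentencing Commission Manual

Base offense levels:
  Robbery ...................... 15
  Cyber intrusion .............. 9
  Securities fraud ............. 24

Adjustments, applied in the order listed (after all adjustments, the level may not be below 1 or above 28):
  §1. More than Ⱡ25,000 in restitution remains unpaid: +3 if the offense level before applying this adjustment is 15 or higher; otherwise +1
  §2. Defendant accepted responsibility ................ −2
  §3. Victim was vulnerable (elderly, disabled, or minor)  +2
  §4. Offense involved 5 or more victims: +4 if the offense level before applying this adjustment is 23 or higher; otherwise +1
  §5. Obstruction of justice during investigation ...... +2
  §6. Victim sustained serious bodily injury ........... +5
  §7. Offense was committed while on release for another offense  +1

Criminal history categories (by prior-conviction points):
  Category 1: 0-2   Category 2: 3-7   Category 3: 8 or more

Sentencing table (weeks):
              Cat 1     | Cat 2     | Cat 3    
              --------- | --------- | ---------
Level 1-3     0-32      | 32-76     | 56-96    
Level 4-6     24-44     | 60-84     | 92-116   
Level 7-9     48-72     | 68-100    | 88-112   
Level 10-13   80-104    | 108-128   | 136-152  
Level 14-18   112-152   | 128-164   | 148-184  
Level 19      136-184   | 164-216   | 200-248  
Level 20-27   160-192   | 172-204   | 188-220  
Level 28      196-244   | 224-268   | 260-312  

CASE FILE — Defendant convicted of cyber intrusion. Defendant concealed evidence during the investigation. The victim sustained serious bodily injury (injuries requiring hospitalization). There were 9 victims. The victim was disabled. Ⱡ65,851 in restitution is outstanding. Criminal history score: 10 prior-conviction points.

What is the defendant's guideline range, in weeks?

Base offense level for cyber intrusion: 9.
§1 applies (level before this adjustment is 9 < 15, so +1): 9 + 1 = 10.
§3 applies: 10 + 2 = 12.
§4 applies (level before this adjustment is 12 < 23, so +1): 12 + 1 = 13.
§5 applies: 13 + 2 = 15.
§6 applies: 15 + 5 = 20.
§7 does not apply.
Final offense level: 20.
Criminal history: 10 prior points → Category 3 (8+).
Level 20 falls in the 20-27 band.
Grid: Level 20-27 × Category 3 = 188-220 weeks.

188-220 weeks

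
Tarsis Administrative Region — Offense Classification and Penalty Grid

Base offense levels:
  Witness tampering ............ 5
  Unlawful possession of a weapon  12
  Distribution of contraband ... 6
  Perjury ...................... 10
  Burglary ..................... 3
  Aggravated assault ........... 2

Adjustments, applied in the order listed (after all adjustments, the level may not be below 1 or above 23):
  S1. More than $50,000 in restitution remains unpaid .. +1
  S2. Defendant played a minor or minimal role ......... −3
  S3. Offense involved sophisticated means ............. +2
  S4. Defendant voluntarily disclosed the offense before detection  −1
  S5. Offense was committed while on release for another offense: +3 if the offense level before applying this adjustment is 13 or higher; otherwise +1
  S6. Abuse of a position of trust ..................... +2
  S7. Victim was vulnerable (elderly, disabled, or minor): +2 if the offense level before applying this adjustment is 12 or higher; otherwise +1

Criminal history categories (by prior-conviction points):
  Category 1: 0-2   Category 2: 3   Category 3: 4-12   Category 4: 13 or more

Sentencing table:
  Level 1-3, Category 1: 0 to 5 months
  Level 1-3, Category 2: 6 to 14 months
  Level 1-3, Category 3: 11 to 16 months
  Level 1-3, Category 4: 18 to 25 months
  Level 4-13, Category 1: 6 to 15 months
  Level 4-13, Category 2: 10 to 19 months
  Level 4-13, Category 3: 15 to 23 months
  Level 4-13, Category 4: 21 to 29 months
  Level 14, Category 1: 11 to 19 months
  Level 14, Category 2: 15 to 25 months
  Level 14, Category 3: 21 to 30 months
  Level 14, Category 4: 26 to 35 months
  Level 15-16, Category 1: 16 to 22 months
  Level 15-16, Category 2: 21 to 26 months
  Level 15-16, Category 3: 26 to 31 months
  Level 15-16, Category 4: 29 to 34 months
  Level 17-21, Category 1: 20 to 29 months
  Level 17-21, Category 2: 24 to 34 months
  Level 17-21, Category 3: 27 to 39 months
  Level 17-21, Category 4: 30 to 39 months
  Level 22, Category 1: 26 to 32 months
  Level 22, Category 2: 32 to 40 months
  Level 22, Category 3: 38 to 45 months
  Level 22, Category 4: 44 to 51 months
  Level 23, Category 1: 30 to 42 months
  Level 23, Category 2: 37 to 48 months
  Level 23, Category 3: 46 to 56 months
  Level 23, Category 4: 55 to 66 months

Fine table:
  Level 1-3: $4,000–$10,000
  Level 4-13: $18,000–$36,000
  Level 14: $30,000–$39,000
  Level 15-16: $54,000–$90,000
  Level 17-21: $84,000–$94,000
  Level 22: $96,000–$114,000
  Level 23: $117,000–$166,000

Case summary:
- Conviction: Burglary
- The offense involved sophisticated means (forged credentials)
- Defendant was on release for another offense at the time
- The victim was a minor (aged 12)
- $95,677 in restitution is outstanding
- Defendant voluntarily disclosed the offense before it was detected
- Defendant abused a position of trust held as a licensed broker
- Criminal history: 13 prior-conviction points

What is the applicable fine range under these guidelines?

$18,000–$36,000

Base offense level for burglary: 3.
S1 applies: 3 + 1 = 4.
S3 applies: 4 + 2 = 6.
S4 applies: 6 − 1 = 5.
S5 applies (level before this adjustment is 5 < 13, so +1): 5 + 1 = 6.
S6 applies: 6 + 2 = 8.
S7 applies (level before this adjustment is 8 < 12, so +1): 8 + 1 = 9.
Final offense level: 9.
Level 9 falls in the 4-13 band.
Fine table: Level 4-13 → $18,000–$36,000.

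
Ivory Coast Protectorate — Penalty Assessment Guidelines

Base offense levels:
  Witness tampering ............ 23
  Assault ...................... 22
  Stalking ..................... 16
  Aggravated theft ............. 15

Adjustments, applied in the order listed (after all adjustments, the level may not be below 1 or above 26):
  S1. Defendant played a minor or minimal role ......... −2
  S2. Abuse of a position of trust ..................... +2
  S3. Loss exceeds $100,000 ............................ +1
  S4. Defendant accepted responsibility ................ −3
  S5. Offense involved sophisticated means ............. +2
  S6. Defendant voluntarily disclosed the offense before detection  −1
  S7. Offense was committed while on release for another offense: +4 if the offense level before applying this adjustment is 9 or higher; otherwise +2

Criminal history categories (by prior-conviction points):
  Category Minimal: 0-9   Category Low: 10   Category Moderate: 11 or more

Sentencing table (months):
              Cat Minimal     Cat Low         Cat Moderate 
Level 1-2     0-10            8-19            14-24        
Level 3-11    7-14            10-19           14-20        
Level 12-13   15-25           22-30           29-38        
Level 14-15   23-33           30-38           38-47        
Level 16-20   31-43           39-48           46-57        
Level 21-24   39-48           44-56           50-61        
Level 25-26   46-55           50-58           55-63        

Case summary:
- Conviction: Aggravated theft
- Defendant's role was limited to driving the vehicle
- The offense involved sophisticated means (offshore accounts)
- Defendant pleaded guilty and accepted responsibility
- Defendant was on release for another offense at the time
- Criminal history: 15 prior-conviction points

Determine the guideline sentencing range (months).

46-57 months

Base offense level for aggravated theft: 15.
S1 applies: 15 − 2 = 13.
S2 does not apply.
S4 applies: 13 − 3 = 10.
S5 applies: 10 + 2 = 12.
S6 does not apply.
S7 applies (level before this adjustment is 12 ≥ 9, so +4): 12 + 4 = 16.
Final offense level: 16.
Criminal history: 15 prior points → Category Moderate (11+).
Level 16 falls in the 16-20 band.
Grid: Level 16-20 × Category Moderate = 46-57 months.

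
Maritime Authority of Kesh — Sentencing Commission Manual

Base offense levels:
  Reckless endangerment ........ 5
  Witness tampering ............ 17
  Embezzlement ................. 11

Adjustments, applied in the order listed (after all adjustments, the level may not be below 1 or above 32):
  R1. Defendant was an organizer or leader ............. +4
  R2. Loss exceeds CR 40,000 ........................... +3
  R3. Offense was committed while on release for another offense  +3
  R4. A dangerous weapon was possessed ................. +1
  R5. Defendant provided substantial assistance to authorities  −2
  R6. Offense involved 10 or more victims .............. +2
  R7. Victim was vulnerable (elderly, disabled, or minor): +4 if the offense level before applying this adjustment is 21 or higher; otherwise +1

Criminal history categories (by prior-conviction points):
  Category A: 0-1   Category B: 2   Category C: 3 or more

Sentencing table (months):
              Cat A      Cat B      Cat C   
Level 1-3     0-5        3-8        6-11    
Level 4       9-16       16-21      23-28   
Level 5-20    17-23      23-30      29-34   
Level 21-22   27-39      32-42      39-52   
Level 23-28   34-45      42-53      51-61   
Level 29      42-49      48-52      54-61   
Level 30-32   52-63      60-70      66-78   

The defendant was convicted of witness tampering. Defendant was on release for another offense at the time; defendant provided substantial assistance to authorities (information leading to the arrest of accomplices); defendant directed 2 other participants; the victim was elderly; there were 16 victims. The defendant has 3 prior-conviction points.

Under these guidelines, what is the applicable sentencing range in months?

Base offense level for witness tampering: 17.
R1 applies: 17 + 4 = 21.
R2 does not apply.
R3 applies: 21 + 3 = 24.
R4 does not apply.
R5 applies: 24 − 2 = 22.
R6 applies: 22 + 2 = 24.
R7 applies (level before this adjustment is 24 ≥ 21, so +4): 24 + 4 = 28.
Final offense level: 28.
Criminal history: 3 prior points → Category C (3+).
Level 28 falls in the 23-28 band.
Grid: Level 23-28 × Category C = 51-61 months.

51-61 months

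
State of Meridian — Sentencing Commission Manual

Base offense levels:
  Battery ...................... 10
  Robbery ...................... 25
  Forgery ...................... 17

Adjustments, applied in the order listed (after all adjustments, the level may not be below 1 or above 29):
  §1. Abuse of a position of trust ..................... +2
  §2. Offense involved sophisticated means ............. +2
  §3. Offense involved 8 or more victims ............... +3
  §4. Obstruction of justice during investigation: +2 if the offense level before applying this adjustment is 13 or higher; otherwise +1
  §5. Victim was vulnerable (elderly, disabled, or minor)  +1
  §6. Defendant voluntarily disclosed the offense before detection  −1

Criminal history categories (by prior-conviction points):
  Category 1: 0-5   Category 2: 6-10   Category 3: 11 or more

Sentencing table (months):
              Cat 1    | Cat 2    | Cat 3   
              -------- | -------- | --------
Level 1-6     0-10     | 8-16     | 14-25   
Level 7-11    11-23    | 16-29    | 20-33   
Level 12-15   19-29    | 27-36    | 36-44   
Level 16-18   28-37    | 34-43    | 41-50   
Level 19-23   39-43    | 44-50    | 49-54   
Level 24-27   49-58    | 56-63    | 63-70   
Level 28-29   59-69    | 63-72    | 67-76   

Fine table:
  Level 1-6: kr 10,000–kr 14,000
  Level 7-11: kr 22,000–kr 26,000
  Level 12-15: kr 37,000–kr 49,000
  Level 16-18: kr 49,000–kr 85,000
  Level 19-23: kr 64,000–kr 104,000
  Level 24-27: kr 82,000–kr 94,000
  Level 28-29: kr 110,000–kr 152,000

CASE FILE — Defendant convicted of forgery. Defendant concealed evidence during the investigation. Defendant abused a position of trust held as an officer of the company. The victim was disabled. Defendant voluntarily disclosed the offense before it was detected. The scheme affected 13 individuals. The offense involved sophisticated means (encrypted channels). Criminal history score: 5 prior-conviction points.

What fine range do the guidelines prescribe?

kr 82,000–kr 94,000

Base offense level for forgery: 17.
§1 applies: 17 + 2 = 19.
§2 applies: 19 + 2 = 21.
§3 applies: 21 + 3 = 24.
§4 applies (level before this adjustment is 24 ≥ 13, so +2): 24 + 2 = 26.
§5 applies: 26 + 1 = 27.
§6 applies: 27 − 1 = 26.
Final offense level: 26.
Level 26 falls in the 24-27 band.
Fine table: Level 24-27 → kr 82,000–kr 94,000.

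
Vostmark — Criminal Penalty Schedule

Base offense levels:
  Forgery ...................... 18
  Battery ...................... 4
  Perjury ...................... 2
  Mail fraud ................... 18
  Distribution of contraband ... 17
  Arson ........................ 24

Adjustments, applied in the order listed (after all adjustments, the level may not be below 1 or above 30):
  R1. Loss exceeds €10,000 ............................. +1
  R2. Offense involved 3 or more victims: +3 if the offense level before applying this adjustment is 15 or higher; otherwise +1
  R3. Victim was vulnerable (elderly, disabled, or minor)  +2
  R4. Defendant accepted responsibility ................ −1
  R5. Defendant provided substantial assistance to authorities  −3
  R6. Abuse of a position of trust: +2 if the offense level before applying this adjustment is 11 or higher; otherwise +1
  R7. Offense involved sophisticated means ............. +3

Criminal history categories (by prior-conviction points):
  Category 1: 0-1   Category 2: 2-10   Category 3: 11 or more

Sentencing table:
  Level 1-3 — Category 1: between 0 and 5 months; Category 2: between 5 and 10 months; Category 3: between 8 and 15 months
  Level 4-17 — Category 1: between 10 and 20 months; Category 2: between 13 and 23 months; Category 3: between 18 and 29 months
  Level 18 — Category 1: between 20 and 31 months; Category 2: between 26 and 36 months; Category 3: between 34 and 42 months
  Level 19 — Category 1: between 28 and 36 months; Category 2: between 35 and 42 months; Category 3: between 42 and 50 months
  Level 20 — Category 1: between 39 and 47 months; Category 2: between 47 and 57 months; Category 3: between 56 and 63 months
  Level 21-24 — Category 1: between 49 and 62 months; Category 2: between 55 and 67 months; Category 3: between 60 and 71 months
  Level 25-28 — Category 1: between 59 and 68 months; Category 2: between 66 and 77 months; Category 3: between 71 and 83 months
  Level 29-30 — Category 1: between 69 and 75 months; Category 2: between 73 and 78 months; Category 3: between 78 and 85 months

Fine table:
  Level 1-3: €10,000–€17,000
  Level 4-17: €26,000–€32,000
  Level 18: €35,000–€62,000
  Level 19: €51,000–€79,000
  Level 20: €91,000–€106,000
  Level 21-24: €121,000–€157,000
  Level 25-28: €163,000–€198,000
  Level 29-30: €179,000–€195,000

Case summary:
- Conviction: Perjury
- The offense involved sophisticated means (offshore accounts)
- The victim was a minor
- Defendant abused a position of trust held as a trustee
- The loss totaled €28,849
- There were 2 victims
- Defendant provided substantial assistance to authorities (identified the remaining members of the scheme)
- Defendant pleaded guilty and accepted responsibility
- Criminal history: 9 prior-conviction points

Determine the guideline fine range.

€26,000–€32,000

Base offense level for perjury: 2.
R1 applies: 2 + 1 = 3.
R2 does not apply.
R3 applies: 3 + 2 = 5.
R4 applies: 5 − 1 = 4.
R5 applies: 4 − 3 = 1.
R6 applies (level before this adjustment is 1 < 11, so +1): 1 + 1 = 2.
R7 applies: 2 + 3 = 5.
Final offense level: 5.
Level 5 falls in the 4-17 band.
Fine table: Level 4-17 → €26,000–€32,000.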